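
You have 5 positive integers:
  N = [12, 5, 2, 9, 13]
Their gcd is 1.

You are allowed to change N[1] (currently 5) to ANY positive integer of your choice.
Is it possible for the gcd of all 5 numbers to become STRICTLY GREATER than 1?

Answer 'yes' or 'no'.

Current gcd = 1
gcd of all OTHER numbers (without N[1]=5): gcd([12, 2, 9, 13]) = 1
The new gcd after any change is gcd(1, new_value).
This can be at most 1.
Since 1 = old gcd 1, the gcd can only stay the same or decrease.

Answer: no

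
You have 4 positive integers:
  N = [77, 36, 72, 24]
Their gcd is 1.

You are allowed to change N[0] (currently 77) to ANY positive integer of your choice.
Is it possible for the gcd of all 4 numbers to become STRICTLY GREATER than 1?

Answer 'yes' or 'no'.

Answer: yes

Derivation:
Current gcd = 1
gcd of all OTHER numbers (without N[0]=77): gcd([36, 72, 24]) = 12
The new gcd after any change is gcd(12, new_value).
This can be at most 12.
Since 12 > old gcd 1, the gcd CAN increase (e.g., set N[0] = 12).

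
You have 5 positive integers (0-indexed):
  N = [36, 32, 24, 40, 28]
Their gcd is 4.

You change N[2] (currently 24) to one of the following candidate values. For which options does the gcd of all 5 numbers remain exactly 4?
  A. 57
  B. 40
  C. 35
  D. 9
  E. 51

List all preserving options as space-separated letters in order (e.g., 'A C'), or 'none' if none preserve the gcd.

Old gcd = 4; gcd of others (without N[2]) = 4
New gcd for candidate v: gcd(4, v). Preserves old gcd iff gcd(4, v) = 4.
  Option A: v=57, gcd(4,57)=1 -> changes
  Option B: v=40, gcd(4,40)=4 -> preserves
  Option C: v=35, gcd(4,35)=1 -> changes
  Option D: v=9, gcd(4,9)=1 -> changes
  Option E: v=51, gcd(4,51)=1 -> changes

Answer: B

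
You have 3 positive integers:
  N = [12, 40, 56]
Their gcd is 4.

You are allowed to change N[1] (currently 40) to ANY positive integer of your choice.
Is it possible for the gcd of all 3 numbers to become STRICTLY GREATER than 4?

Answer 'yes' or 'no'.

Current gcd = 4
gcd of all OTHER numbers (without N[1]=40): gcd([12, 56]) = 4
The new gcd after any change is gcd(4, new_value).
This can be at most 4.
Since 4 = old gcd 4, the gcd can only stay the same or decrease.

Answer: no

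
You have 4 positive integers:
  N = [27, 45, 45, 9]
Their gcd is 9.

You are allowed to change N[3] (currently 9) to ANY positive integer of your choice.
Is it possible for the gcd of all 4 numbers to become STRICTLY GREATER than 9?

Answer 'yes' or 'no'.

Answer: no

Derivation:
Current gcd = 9
gcd of all OTHER numbers (without N[3]=9): gcd([27, 45, 45]) = 9
The new gcd after any change is gcd(9, new_value).
This can be at most 9.
Since 9 = old gcd 9, the gcd can only stay the same or decrease.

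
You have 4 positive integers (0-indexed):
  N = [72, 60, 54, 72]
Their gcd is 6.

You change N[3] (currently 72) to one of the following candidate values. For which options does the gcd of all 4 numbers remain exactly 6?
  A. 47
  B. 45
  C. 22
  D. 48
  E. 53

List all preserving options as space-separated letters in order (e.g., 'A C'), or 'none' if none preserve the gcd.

Old gcd = 6; gcd of others (without N[3]) = 6
New gcd for candidate v: gcd(6, v). Preserves old gcd iff gcd(6, v) = 6.
  Option A: v=47, gcd(6,47)=1 -> changes
  Option B: v=45, gcd(6,45)=3 -> changes
  Option C: v=22, gcd(6,22)=2 -> changes
  Option D: v=48, gcd(6,48)=6 -> preserves
  Option E: v=53, gcd(6,53)=1 -> changes

Answer: D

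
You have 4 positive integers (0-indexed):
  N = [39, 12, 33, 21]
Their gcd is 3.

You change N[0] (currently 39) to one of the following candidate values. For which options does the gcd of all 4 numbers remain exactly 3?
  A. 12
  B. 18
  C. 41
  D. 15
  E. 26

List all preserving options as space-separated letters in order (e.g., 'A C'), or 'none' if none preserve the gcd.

Old gcd = 3; gcd of others (without N[0]) = 3
New gcd for candidate v: gcd(3, v). Preserves old gcd iff gcd(3, v) = 3.
  Option A: v=12, gcd(3,12)=3 -> preserves
  Option B: v=18, gcd(3,18)=3 -> preserves
  Option C: v=41, gcd(3,41)=1 -> changes
  Option D: v=15, gcd(3,15)=3 -> preserves
  Option E: v=26, gcd(3,26)=1 -> changes

Answer: A B D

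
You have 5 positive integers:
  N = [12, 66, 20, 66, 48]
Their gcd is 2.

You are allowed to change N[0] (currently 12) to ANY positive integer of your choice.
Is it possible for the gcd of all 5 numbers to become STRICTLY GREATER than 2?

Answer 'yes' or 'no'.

Current gcd = 2
gcd of all OTHER numbers (without N[0]=12): gcd([66, 20, 66, 48]) = 2
The new gcd after any change is gcd(2, new_value).
This can be at most 2.
Since 2 = old gcd 2, the gcd can only stay the same or decrease.

Answer: no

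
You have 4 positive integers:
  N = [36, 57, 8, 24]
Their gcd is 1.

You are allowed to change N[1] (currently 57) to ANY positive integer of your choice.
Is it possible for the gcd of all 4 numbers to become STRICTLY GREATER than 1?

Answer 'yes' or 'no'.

Answer: yes

Derivation:
Current gcd = 1
gcd of all OTHER numbers (without N[1]=57): gcd([36, 8, 24]) = 4
The new gcd after any change is gcd(4, new_value).
This can be at most 4.
Since 4 > old gcd 1, the gcd CAN increase (e.g., set N[1] = 4).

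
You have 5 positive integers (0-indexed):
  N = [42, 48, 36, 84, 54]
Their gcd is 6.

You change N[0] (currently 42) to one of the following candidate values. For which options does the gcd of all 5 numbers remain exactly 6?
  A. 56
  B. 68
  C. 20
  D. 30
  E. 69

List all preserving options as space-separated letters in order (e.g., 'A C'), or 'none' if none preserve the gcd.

Answer: D

Derivation:
Old gcd = 6; gcd of others (without N[0]) = 6
New gcd for candidate v: gcd(6, v). Preserves old gcd iff gcd(6, v) = 6.
  Option A: v=56, gcd(6,56)=2 -> changes
  Option B: v=68, gcd(6,68)=2 -> changes
  Option C: v=20, gcd(6,20)=2 -> changes
  Option D: v=30, gcd(6,30)=6 -> preserves
  Option E: v=69, gcd(6,69)=3 -> changes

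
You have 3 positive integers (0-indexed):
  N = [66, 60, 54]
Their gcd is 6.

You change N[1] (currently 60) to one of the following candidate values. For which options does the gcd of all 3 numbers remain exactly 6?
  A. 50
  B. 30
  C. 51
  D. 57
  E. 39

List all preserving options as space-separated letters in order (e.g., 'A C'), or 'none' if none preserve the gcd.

Answer: B

Derivation:
Old gcd = 6; gcd of others (without N[1]) = 6
New gcd for candidate v: gcd(6, v). Preserves old gcd iff gcd(6, v) = 6.
  Option A: v=50, gcd(6,50)=2 -> changes
  Option B: v=30, gcd(6,30)=6 -> preserves
  Option C: v=51, gcd(6,51)=3 -> changes
  Option D: v=57, gcd(6,57)=3 -> changes
  Option E: v=39, gcd(6,39)=3 -> changes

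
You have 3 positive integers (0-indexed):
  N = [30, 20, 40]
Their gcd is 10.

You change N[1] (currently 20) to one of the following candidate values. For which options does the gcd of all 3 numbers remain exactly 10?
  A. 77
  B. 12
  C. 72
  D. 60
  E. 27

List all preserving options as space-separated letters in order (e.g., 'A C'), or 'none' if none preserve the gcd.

Answer: D

Derivation:
Old gcd = 10; gcd of others (without N[1]) = 10
New gcd for candidate v: gcd(10, v). Preserves old gcd iff gcd(10, v) = 10.
  Option A: v=77, gcd(10,77)=1 -> changes
  Option B: v=12, gcd(10,12)=2 -> changes
  Option C: v=72, gcd(10,72)=2 -> changes
  Option D: v=60, gcd(10,60)=10 -> preserves
  Option E: v=27, gcd(10,27)=1 -> changes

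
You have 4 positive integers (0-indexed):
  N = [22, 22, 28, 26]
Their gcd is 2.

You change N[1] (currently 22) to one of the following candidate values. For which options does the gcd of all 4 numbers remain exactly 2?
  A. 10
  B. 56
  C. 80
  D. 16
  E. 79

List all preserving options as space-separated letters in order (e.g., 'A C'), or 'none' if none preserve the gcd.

Answer: A B C D

Derivation:
Old gcd = 2; gcd of others (without N[1]) = 2
New gcd for candidate v: gcd(2, v). Preserves old gcd iff gcd(2, v) = 2.
  Option A: v=10, gcd(2,10)=2 -> preserves
  Option B: v=56, gcd(2,56)=2 -> preserves
  Option C: v=80, gcd(2,80)=2 -> preserves
  Option D: v=16, gcd(2,16)=2 -> preserves
  Option E: v=79, gcd(2,79)=1 -> changes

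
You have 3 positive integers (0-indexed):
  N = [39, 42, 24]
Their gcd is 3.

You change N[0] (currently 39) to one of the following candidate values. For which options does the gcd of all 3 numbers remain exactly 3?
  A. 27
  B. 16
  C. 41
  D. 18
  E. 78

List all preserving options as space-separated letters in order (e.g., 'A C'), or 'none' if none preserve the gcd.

Answer: A

Derivation:
Old gcd = 3; gcd of others (without N[0]) = 6
New gcd for candidate v: gcd(6, v). Preserves old gcd iff gcd(6, v) = 3.
  Option A: v=27, gcd(6,27)=3 -> preserves
  Option B: v=16, gcd(6,16)=2 -> changes
  Option C: v=41, gcd(6,41)=1 -> changes
  Option D: v=18, gcd(6,18)=6 -> changes
  Option E: v=78, gcd(6,78)=6 -> changes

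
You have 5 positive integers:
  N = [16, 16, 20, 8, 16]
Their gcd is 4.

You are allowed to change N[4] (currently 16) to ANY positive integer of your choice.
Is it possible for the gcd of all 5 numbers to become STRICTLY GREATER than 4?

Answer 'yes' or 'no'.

Answer: no

Derivation:
Current gcd = 4
gcd of all OTHER numbers (without N[4]=16): gcd([16, 16, 20, 8]) = 4
The new gcd after any change is gcd(4, new_value).
This can be at most 4.
Since 4 = old gcd 4, the gcd can only stay the same or decrease.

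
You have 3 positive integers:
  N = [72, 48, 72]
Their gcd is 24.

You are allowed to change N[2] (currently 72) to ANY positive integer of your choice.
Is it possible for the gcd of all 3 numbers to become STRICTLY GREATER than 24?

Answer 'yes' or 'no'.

Answer: no

Derivation:
Current gcd = 24
gcd of all OTHER numbers (without N[2]=72): gcd([72, 48]) = 24
The new gcd after any change is gcd(24, new_value).
This can be at most 24.
Since 24 = old gcd 24, the gcd can only stay the same or decrease.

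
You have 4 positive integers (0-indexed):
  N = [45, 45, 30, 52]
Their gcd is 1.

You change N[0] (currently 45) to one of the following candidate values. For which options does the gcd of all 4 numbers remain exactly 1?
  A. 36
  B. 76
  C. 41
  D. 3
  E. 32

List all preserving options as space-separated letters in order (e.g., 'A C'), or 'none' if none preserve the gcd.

Old gcd = 1; gcd of others (without N[0]) = 1
New gcd for candidate v: gcd(1, v). Preserves old gcd iff gcd(1, v) = 1.
  Option A: v=36, gcd(1,36)=1 -> preserves
  Option B: v=76, gcd(1,76)=1 -> preserves
  Option C: v=41, gcd(1,41)=1 -> preserves
  Option D: v=3, gcd(1,3)=1 -> preserves
  Option E: v=32, gcd(1,32)=1 -> preserves

Answer: A B C D E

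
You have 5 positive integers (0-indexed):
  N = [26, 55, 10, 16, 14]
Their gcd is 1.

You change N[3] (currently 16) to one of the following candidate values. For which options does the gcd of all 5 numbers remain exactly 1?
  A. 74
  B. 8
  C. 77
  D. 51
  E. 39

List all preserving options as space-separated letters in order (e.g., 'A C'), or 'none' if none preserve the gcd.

Old gcd = 1; gcd of others (without N[3]) = 1
New gcd for candidate v: gcd(1, v). Preserves old gcd iff gcd(1, v) = 1.
  Option A: v=74, gcd(1,74)=1 -> preserves
  Option B: v=8, gcd(1,8)=1 -> preserves
  Option C: v=77, gcd(1,77)=1 -> preserves
  Option D: v=51, gcd(1,51)=1 -> preserves
  Option E: v=39, gcd(1,39)=1 -> preserves

Answer: A B C D E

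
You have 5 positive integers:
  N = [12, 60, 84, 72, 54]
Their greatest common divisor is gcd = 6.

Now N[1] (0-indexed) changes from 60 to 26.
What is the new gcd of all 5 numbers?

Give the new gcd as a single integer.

Answer: 2

Derivation:
Numbers: [12, 60, 84, 72, 54], gcd = 6
Change: index 1, 60 -> 26
gcd of the OTHER numbers (without index 1): gcd([12, 84, 72, 54]) = 6
New gcd = gcd(g_others, new_val) = gcd(6, 26) = 2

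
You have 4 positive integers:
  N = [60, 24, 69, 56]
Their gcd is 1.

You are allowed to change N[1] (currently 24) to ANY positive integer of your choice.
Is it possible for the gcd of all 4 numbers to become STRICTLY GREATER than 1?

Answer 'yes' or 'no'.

Current gcd = 1
gcd of all OTHER numbers (without N[1]=24): gcd([60, 69, 56]) = 1
The new gcd after any change is gcd(1, new_value).
This can be at most 1.
Since 1 = old gcd 1, the gcd can only stay the same or decrease.

Answer: no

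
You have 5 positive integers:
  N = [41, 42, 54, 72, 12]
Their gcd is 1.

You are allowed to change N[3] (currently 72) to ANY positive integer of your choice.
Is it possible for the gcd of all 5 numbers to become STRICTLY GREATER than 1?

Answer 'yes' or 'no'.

Current gcd = 1
gcd of all OTHER numbers (without N[3]=72): gcd([41, 42, 54, 12]) = 1
The new gcd after any change is gcd(1, new_value).
This can be at most 1.
Since 1 = old gcd 1, the gcd can only stay the same or decrease.

Answer: no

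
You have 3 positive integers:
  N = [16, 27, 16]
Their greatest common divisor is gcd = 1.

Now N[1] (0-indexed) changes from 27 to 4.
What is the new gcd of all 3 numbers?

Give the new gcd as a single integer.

Numbers: [16, 27, 16], gcd = 1
Change: index 1, 27 -> 4
gcd of the OTHER numbers (without index 1): gcd([16, 16]) = 16
New gcd = gcd(g_others, new_val) = gcd(16, 4) = 4

Answer: 4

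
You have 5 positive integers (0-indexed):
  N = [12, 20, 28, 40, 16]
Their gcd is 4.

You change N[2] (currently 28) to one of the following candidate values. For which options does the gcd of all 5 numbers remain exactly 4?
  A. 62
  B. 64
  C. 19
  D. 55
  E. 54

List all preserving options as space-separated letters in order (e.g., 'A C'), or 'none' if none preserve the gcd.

Old gcd = 4; gcd of others (without N[2]) = 4
New gcd for candidate v: gcd(4, v). Preserves old gcd iff gcd(4, v) = 4.
  Option A: v=62, gcd(4,62)=2 -> changes
  Option B: v=64, gcd(4,64)=4 -> preserves
  Option C: v=19, gcd(4,19)=1 -> changes
  Option D: v=55, gcd(4,55)=1 -> changes
  Option E: v=54, gcd(4,54)=2 -> changes

Answer: B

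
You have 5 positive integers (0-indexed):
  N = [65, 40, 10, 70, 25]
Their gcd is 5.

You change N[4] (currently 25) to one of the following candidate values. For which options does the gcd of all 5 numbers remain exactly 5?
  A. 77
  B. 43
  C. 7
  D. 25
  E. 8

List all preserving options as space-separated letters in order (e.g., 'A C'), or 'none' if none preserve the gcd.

Answer: D

Derivation:
Old gcd = 5; gcd of others (without N[4]) = 5
New gcd for candidate v: gcd(5, v). Preserves old gcd iff gcd(5, v) = 5.
  Option A: v=77, gcd(5,77)=1 -> changes
  Option B: v=43, gcd(5,43)=1 -> changes
  Option C: v=7, gcd(5,7)=1 -> changes
  Option D: v=25, gcd(5,25)=5 -> preserves
  Option E: v=8, gcd(5,8)=1 -> changes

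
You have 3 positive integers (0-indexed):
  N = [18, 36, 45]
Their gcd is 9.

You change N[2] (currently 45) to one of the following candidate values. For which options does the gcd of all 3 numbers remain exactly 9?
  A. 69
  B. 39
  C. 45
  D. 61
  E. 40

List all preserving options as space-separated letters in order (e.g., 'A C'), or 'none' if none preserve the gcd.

Answer: C

Derivation:
Old gcd = 9; gcd of others (without N[2]) = 18
New gcd for candidate v: gcd(18, v). Preserves old gcd iff gcd(18, v) = 9.
  Option A: v=69, gcd(18,69)=3 -> changes
  Option B: v=39, gcd(18,39)=3 -> changes
  Option C: v=45, gcd(18,45)=9 -> preserves
  Option D: v=61, gcd(18,61)=1 -> changes
  Option E: v=40, gcd(18,40)=2 -> changes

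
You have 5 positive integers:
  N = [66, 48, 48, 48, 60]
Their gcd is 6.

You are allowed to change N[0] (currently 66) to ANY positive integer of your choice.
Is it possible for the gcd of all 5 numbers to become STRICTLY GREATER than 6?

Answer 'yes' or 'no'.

Answer: yes

Derivation:
Current gcd = 6
gcd of all OTHER numbers (without N[0]=66): gcd([48, 48, 48, 60]) = 12
The new gcd after any change is gcd(12, new_value).
This can be at most 12.
Since 12 > old gcd 6, the gcd CAN increase (e.g., set N[0] = 12).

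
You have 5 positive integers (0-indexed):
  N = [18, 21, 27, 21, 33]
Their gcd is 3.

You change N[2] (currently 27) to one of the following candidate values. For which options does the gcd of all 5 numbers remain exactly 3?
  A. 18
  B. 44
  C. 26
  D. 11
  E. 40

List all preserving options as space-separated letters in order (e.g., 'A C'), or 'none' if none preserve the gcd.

Old gcd = 3; gcd of others (without N[2]) = 3
New gcd for candidate v: gcd(3, v). Preserves old gcd iff gcd(3, v) = 3.
  Option A: v=18, gcd(3,18)=3 -> preserves
  Option B: v=44, gcd(3,44)=1 -> changes
  Option C: v=26, gcd(3,26)=1 -> changes
  Option D: v=11, gcd(3,11)=1 -> changes
  Option E: v=40, gcd(3,40)=1 -> changes

Answer: A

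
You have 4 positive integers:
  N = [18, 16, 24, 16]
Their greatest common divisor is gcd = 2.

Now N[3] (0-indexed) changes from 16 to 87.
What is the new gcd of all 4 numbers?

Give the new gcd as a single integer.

Answer: 1

Derivation:
Numbers: [18, 16, 24, 16], gcd = 2
Change: index 3, 16 -> 87
gcd of the OTHER numbers (without index 3): gcd([18, 16, 24]) = 2
New gcd = gcd(g_others, new_val) = gcd(2, 87) = 1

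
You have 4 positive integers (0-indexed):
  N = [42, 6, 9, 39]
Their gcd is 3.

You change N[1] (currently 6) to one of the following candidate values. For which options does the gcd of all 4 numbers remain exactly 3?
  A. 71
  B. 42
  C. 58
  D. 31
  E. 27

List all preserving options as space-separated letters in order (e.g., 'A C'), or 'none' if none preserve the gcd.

Old gcd = 3; gcd of others (without N[1]) = 3
New gcd for candidate v: gcd(3, v). Preserves old gcd iff gcd(3, v) = 3.
  Option A: v=71, gcd(3,71)=1 -> changes
  Option B: v=42, gcd(3,42)=3 -> preserves
  Option C: v=58, gcd(3,58)=1 -> changes
  Option D: v=31, gcd(3,31)=1 -> changes
  Option E: v=27, gcd(3,27)=3 -> preserves

Answer: B E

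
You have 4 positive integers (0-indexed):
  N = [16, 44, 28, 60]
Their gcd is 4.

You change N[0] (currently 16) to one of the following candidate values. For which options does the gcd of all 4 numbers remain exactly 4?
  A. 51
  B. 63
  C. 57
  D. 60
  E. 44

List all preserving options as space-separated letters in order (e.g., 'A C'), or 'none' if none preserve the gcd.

Old gcd = 4; gcd of others (without N[0]) = 4
New gcd for candidate v: gcd(4, v). Preserves old gcd iff gcd(4, v) = 4.
  Option A: v=51, gcd(4,51)=1 -> changes
  Option B: v=63, gcd(4,63)=1 -> changes
  Option C: v=57, gcd(4,57)=1 -> changes
  Option D: v=60, gcd(4,60)=4 -> preserves
  Option E: v=44, gcd(4,44)=4 -> preserves

Answer: D E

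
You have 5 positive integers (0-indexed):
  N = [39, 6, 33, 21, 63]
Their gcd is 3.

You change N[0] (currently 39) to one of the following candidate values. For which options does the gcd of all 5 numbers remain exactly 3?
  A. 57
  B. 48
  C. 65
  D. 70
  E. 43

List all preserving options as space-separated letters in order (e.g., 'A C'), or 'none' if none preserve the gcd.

Old gcd = 3; gcd of others (without N[0]) = 3
New gcd for candidate v: gcd(3, v). Preserves old gcd iff gcd(3, v) = 3.
  Option A: v=57, gcd(3,57)=3 -> preserves
  Option B: v=48, gcd(3,48)=3 -> preserves
  Option C: v=65, gcd(3,65)=1 -> changes
  Option D: v=70, gcd(3,70)=1 -> changes
  Option E: v=43, gcd(3,43)=1 -> changes

Answer: A B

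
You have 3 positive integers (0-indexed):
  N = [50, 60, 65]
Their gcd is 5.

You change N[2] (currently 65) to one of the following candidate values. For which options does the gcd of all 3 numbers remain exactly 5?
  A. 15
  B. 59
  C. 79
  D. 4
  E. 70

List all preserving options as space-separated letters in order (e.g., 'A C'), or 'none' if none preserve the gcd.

Answer: A

Derivation:
Old gcd = 5; gcd of others (without N[2]) = 10
New gcd for candidate v: gcd(10, v). Preserves old gcd iff gcd(10, v) = 5.
  Option A: v=15, gcd(10,15)=5 -> preserves
  Option B: v=59, gcd(10,59)=1 -> changes
  Option C: v=79, gcd(10,79)=1 -> changes
  Option D: v=4, gcd(10,4)=2 -> changes
  Option E: v=70, gcd(10,70)=10 -> changes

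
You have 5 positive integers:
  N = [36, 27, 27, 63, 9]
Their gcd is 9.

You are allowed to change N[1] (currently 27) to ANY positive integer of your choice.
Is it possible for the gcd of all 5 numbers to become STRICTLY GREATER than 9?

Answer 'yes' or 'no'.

Current gcd = 9
gcd of all OTHER numbers (without N[1]=27): gcd([36, 27, 63, 9]) = 9
The new gcd after any change is gcd(9, new_value).
This can be at most 9.
Since 9 = old gcd 9, the gcd can only stay the same or decrease.

Answer: no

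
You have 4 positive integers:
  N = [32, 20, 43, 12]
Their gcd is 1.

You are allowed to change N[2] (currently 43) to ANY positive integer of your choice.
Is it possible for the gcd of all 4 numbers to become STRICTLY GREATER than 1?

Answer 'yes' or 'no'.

Answer: yes

Derivation:
Current gcd = 1
gcd of all OTHER numbers (without N[2]=43): gcd([32, 20, 12]) = 4
The new gcd after any change is gcd(4, new_value).
This can be at most 4.
Since 4 > old gcd 1, the gcd CAN increase (e.g., set N[2] = 4).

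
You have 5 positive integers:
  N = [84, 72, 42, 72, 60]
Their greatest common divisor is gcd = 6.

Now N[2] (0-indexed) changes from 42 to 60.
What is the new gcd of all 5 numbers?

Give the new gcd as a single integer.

Numbers: [84, 72, 42, 72, 60], gcd = 6
Change: index 2, 42 -> 60
gcd of the OTHER numbers (without index 2): gcd([84, 72, 72, 60]) = 12
New gcd = gcd(g_others, new_val) = gcd(12, 60) = 12

Answer: 12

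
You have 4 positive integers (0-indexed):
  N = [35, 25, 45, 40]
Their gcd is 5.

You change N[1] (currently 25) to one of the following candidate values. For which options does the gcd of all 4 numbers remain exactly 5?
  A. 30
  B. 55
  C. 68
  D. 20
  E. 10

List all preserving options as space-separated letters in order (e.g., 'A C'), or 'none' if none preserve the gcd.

Old gcd = 5; gcd of others (without N[1]) = 5
New gcd for candidate v: gcd(5, v). Preserves old gcd iff gcd(5, v) = 5.
  Option A: v=30, gcd(5,30)=5 -> preserves
  Option B: v=55, gcd(5,55)=5 -> preserves
  Option C: v=68, gcd(5,68)=1 -> changes
  Option D: v=20, gcd(5,20)=5 -> preserves
  Option E: v=10, gcd(5,10)=5 -> preserves

Answer: A B D E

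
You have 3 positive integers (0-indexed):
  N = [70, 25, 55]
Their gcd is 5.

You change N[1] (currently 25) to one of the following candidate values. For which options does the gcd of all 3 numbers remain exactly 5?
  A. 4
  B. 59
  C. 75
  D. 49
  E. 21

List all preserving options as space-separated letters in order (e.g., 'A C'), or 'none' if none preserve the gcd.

Old gcd = 5; gcd of others (without N[1]) = 5
New gcd for candidate v: gcd(5, v). Preserves old gcd iff gcd(5, v) = 5.
  Option A: v=4, gcd(5,4)=1 -> changes
  Option B: v=59, gcd(5,59)=1 -> changes
  Option C: v=75, gcd(5,75)=5 -> preserves
  Option D: v=49, gcd(5,49)=1 -> changes
  Option E: v=21, gcd(5,21)=1 -> changes

Answer: C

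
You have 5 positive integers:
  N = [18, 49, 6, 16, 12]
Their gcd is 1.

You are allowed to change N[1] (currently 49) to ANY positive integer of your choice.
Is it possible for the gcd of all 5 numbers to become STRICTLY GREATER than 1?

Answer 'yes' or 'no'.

Current gcd = 1
gcd of all OTHER numbers (without N[1]=49): gcd([18, 6, 16, 12]) = 2
The new gcd after any change is gcd(2, new_value).
This can be at most 2.
Since 2 > old gcd 1, the gcd CAN increase (e.g., set N[1] = 2).

Answer: yes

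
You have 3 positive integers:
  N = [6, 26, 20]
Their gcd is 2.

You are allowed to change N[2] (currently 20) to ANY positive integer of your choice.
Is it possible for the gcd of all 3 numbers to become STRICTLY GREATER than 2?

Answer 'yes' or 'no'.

Answer: no

Derivation:
Current gcd = 2
gcd of all OTHER numbers (without N[2]=20): gcd([6, 26]) = 2
The new gcd after any change is gcd(2, new_value).
This can be at most 2.
Since 2 = old gcd 2, the gcd can only stay the same or decrease.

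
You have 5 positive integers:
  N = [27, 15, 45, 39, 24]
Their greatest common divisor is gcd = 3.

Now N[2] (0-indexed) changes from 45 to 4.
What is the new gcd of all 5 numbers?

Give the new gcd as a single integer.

Answer: 1

Derivation:
Numbers: [27, 15, 45, 39, 24], gcd = 3
Change: index 2, 45 -> 4
gcd of the OTHER numbers (without index 2): gcd([27, 15, 39, 24]) = 3
New gcd = gcd(g_others, new_val) = gcd(3, 4) = 1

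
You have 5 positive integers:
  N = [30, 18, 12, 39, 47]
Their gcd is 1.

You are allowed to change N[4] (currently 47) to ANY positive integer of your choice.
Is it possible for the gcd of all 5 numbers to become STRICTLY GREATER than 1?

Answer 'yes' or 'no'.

Current gcd = 1
gcd of all OTHER numbers (without N[4]=47): gcd([30, 18, 12, 39]) = 3
The new gcd after any change is gcd(3, new_value).
This can be at most 3.
Since 3 > old gcd 1, the gcd CAN increase (e.g., set N[4] = 3).

Answer: yes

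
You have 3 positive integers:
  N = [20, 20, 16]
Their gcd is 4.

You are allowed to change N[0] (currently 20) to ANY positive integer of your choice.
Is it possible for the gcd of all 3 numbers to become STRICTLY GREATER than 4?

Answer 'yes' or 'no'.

Current gcd = 4
gcd of all OTHER numbers (without N[0]=20): gcd([20, 16]) = 4
The new gcd after any change is gcd(4, new_value).
This can be at most 4.
Since 4 = old gcd 4, the gcd can only stay the same or decrease.

Answer: no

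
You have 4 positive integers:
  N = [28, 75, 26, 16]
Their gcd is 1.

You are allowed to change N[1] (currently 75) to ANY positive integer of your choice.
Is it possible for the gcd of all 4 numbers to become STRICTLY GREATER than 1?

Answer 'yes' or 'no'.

Current gcd = 1
gcd of all OTHER numbers (without N[1]=75): gcd([28, 26, 16]) = 2
The new gcd after any change is gcd(2, new_value).
This can be at most 2.
Since 2 > old gcd 1, the gcd CAN increase (e.g., set N[1] = 2).

Answer: yes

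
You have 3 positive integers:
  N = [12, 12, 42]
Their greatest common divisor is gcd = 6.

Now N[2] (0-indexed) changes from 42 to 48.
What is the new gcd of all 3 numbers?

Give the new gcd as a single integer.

Numbers: [12, 12, 42], gcd = 6
Change: index 2, 42 -> 48
gcd of the OTHER numbers (without index 2): gcd([12, 12]) = 12
New gcd = gcd(g_others, new_val) = gcd(12, 48) = 12

Answer: 12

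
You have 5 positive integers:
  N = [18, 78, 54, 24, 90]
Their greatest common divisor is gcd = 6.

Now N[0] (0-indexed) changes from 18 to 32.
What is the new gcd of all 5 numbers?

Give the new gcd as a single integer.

Numbers: [18, 78, 54, 24, 90], gcd = 6
Change: index 0, 18 -> 32
gcd of the OTHER numbers (without index 0): gcd([78, 54, 24, 90]) = 6
New gcd = gcd(g_others, new_val) = gcd(6, 32) = 2

Answer: 2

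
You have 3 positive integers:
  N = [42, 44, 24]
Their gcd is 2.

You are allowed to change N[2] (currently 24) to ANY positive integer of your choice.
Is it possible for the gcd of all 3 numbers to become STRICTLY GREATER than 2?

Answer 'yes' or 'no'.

Current gcd = 2
gcd of all OTHER numbers (without N[2]=24): gcd([42, 44]) = 2
The new gcd after any change is gcd(2, new_value).
This can be at most 2.
Since 2 = old gcd 2, the gcd can only stay the same or decrease.

Answer: no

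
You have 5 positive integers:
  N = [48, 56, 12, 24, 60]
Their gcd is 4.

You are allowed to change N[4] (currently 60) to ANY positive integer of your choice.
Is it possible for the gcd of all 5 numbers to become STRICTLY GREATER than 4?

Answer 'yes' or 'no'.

Answer: no

Derivation:
Current gcd = 4
gcd of all OTHER numbers (without N[4]=60): gcd([48, 56, 12, 24]) = 4
The new gcd after any change is gcd(4, new_value).
This can be at most 4.
Since 4 = old gcd 4, the gcd can only stay the same or decrease.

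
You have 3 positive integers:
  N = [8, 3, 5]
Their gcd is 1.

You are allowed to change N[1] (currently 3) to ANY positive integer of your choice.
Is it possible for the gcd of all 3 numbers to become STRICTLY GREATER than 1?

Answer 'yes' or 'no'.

Current gcd = 1
gcd of all OTHER numbers (without N[1]=3): gcd([8, 5]) = 1
The new gcd after any change is gcd(1, new_value).
This can be at most 1.
Since 1 = old gcd 1, the gcd can only stay the same or decrease.

Answer: no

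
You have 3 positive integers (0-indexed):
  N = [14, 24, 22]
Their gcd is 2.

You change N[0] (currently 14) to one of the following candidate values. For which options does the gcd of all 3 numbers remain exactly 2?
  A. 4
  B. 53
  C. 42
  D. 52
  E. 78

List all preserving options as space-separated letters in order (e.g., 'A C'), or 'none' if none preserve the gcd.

Answer: A C D E

Derivation:
Old gcd = 2; gcd of others (without N[0]) = 2
New gcd for candidate v: gcd(2, v). Preserves old gcd iff gcd(2, v) = 2.
  Option A: v=4, gcd(2,4)=2 -> preserves
  Option B: v=53, gcd(2,53)=1 -> changes
  Option C: v=42, gcd(2,42)=2 -> preserves
  Option D: v=52, gcd(2,52)=2 -> preserves
  Option E: v=78, gcd(2,78)=2 -> preserves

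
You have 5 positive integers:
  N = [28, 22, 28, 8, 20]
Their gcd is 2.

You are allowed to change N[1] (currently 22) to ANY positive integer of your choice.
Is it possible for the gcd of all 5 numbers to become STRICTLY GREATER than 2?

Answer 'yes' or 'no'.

Current gcd = 2
gcd of all OTHER numbers (without N[1]=22): gcd([28, 28, 8, 20]) = 4
The new gcd after any change is gcd(4, new_value).
This can be at most 4.
Since 4 > old gcd 2, the gcd CAN increase (e.g., set N[1] = 4).

Answer: yes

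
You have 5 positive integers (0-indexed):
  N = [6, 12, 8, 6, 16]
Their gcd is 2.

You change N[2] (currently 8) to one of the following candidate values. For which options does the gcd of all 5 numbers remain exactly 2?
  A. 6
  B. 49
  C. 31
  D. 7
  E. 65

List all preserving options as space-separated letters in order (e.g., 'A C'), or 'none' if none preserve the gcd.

Old gcd = 2; gcd of others (without N[2]) = 2
New gcd for candidate v: gcd(2, v). Preserves old gcd iff gcd(2, v) = 2.
  Option A: v=6, gcd(2,6)=2 -> preserves
  Option B: v=49, gcd(2,49)=1 -> changes
  Option C: v=31, gcd(2,31)=1 -> changes
  Option D: v=7, gcd(2,7)=1 -> changes
  Option E: v=65, gcd(2,65)=1 -> changes

Answer: A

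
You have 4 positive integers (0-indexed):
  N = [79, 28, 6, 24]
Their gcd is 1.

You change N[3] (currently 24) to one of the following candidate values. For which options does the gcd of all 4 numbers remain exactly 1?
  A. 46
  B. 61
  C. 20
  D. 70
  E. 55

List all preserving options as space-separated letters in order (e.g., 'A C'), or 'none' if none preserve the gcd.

Old gcd = 1; gcd of others (without N[3]) = 1
New gcd for candidate v: gcd(1, v). Preserves old gcd iff gcd(1, v) = 1.
  Option A: v=46, gcd(1,46)=1 -> preserves
  Option B: v=61, gcd(1,61)=1 -> preserves
  Option C: v=20, gcd(1,20)=1 -> preserves
  Option D: v=70, gcd(1,70)=1 -> preserves
  Option E: v=55, gcd(1,55)=1 -> preserves

Answer: A B C D E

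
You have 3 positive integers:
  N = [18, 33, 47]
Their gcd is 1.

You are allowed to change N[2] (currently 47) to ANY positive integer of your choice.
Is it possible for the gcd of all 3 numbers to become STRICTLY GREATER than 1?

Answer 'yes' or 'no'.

Answer: yes

Derivation:
Current gcd = 1
gcd of all OTHER numbers (without N[2]=47): gcd([18, 33]) = 3
The new gcd after any change is gcd(3, new_value).
This can be at most 3.
Since 3 > old gcd 1, the gcd CAN increase (e.g., set N[2] = 3).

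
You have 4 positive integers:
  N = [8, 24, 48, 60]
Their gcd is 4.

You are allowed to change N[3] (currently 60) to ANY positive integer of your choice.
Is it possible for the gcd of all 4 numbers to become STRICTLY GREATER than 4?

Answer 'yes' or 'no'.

Current gcd = 4
gcd of all OTHER numbers (without N[3]=60): gcd([8, 24, 48]) = 8
The new gcd after any change is gcd(8, new_value).
This can be at most 8.
Since 8 > old gcd 4, the gcd CAN increase (e.g., set N[3] = 8).

Answer: yes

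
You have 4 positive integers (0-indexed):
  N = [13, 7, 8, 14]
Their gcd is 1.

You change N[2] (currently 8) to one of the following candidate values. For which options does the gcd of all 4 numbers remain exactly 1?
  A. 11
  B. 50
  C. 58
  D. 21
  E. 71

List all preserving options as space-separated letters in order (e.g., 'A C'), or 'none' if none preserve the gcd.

Answer: A B C D E

Derivation:
Old gcd = 1; gcd of others (without N[2]) = 1
New gcd for candidate v: gcd(1, v). Preserves old gcd iff gcd(1, v) = 1.
  Option A: v=11, gcd(1,11)=1 -> preserves
  Option B: v=50, gcd(1,50)=1 -> preserves
  Option C: v=58, gcd(1,58)=1 -> preserves
  Option D: v=21, gcd(1,21)=1 -> preserves
  Option E: v=71, gcd(1,71)=1 -> preserves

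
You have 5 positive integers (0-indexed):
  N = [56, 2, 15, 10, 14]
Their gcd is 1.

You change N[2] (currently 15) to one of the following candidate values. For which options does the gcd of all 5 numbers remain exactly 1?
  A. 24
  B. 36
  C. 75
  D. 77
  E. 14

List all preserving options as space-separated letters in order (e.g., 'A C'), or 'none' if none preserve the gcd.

Old gcd = 1; gcd of others (without N[2]) = 2
New gcd for candidate v: gcd(2, v). Preserves old gcd iff gcd(2, v) = 1.
  Option A: v=24, gcd(2,24)=2 -> changes
  Option B: v=36, gcd(2,36)=2 -> changes
  Option C: v=75, gcd(2,75)=1 -> preserves
  Option D: v=77, gcd(2,77)=1 -> preserves
  Option E: v=14, gcd(2,14)=2 -> changes

Answer: C D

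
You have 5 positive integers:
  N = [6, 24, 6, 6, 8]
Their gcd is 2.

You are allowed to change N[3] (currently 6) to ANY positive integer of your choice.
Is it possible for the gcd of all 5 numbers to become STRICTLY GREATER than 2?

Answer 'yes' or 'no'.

Current gcd = 2
gcd of all OTHER numbers (without N[3]=6): gcd([6, 24, 6, 8]) = 2
The new gcd after any change is gcd(2, new_value).
This can be at most 2.
Since 2 = old gcd 2, the gcd can only stay the same or decrease.

Answer: no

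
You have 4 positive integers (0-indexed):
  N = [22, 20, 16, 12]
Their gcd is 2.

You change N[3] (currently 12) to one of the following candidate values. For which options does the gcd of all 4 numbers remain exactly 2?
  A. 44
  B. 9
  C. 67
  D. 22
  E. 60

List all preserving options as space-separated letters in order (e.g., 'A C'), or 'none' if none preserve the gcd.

Old gcd = 2; gcd of others (without N[3]) = 2
New gcd for candidate v: gcd(2, v). Preserves old gcd iff gcd(2, v) = 2.
  Option A: v=44, gcd(2,44)=2 -> preserves
  Option B: v=9, gcd(2,9)=1 -> changes
  Option C: v=67, gcd(2,67)=1 -> changes
  Option D: v=22, gcd(2,22)=2 -> preserves
  Option E: v=60, gcd(2,60)=2 -> preserves

Answer: A D E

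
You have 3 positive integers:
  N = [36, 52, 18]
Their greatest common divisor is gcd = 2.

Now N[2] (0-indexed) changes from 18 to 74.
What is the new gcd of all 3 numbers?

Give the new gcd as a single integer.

Answer: 2

Derivation:
Numbers: [36, 52, 18], gcd = 2
Change: index 2, 18 -> 74
gcd of the OTHER numbers (without index 2): gcd([36, 52]) = 4
New gcd = gcd(g_others, new_val) = gcd(4, 74) = 2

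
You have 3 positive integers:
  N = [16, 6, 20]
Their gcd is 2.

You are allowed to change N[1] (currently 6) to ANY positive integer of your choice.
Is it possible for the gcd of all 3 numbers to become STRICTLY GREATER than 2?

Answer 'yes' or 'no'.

Answer: yes

Derivation:
Current gcd = 2
gcd of all OTHER numbers (without N[1]=6): gcd([16, 20]) = 4
The new gcd after any change is gcd(4, new_value).
This can be at most 4.
Since 4 > old gcd 2, the gcd CAN increase (e.g., set N[1] = 4).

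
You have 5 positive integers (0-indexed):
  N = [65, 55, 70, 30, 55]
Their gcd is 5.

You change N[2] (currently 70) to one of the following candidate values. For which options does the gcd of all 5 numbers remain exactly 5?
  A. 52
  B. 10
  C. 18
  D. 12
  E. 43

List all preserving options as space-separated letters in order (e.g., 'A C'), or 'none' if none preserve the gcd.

Answer: B

Derivation:
Old gcd = 5; gcd of others (without N[2]) = 5
New gcd for candidate v: gcd(5, v). Preserves old gcd iff gcd(5, v) = 5.
  Option A: v=52, gcd(5,52)=1 -> changes
  Option B: v=10, gcd(5,10)=5 -> preserves
  Option C: v=18, gcd(5,18)=1 -> changes
  Option D: v=12, gcd(5,12)=1 -> changes
  Option E: v=43, gcd(5,43)=1 -> changes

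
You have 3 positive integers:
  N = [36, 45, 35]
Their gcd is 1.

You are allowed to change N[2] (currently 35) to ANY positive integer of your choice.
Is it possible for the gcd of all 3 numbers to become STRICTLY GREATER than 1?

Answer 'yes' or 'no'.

Current gcd = 1
gcd of all OTHER numbers (without N[2]=35): gcd([36, 45]) = 9
The new gcd after any change is gcd(9, new_value).
This can be at most 9.
Since 9 > old gcd 1, the gcd CAN increase (e.g., set N[2] = 9).

Answer: yes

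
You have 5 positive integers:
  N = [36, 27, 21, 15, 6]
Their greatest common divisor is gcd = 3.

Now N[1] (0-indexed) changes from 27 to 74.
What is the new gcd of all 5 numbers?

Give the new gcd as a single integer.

Answer: 1

Derivation:
Numbers: [36, 27, 21, 15, 6], gcd = 3
Change: index 1, 27 -> 74
gcd of the OTHER numbers (without index 1): gcd([36, 21, 15, 6]) = 3
New gcd = gcd(g_others, new_val) = gcd(3, 74) = 1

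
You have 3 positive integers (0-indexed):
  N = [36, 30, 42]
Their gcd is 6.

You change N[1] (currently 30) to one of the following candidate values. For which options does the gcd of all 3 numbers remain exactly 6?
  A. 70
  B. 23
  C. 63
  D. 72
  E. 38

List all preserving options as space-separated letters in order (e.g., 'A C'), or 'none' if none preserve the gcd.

Old gcd = 6; gcd of others (without N[1]) = 6
New gcd for candidate v: gcd(6, v). Preserves old gcd iff gcd(6, v) = 6.
  Option A: v=70, gcd(6,70)=2 -> changes
  Option B: v=23, gcd(6,23)=1 -> changes
  Option C: v=63, gcd(6,63)=3 -> changes
  Option D: v=72, gcd(6,72)=6 -> preserves
  Option E: v=38, gcd(6,38)=2 -> changes

Answer: D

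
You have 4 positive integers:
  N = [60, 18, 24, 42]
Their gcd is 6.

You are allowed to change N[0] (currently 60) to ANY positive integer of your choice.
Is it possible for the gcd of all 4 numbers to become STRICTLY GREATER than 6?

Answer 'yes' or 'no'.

Current gcd = 6
gcd of all OTHER numbers (without N[0]=60): gcd([18, 24, 42]) = 6
The new gcd after any change is gcd(6, new_value).
This can be at most 6.
Since 6 = old gcd 6, the gcd can only stay the same or decrease.

Answer: no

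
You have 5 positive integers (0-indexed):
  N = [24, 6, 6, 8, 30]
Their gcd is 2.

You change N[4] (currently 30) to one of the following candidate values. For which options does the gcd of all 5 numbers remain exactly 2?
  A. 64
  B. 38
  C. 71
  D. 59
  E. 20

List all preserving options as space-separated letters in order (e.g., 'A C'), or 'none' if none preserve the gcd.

Old gcd = 2; gcd of others (without N[4]) = 2
New gcd for candidate v: gcd(2, v). Preserves old gcd iff gcd(2, v) = 2.
  Option A: v=64, gcd(2,64)=2 -> preserves
  Option B: v=38, gcd(2,38)=2 -> preserves
  Option C: v=71, gcd(2,71)=1 -> changes
  Option D: v=59, gcd(2,59)=1 -> changes
  Option E: v=20, gcd(2,20)=2 -> preserves

Answer: A B E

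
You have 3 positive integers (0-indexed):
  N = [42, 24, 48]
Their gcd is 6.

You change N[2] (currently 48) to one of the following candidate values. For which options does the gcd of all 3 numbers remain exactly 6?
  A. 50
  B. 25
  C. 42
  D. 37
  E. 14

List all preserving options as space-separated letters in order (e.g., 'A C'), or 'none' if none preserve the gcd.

Answer: C

Derivation:
Old gcd = 6; gcd of others (without N[2]) = 6
New gcd for candidate v: gcd(6, v). Preserves old gcd iff gcd(6, v) = 6.
  Option A: v=50, gcd(6,50)=2 -> changes
  Option B: v=25, gcd(6,25)=1 -> changes
  Option C: v=42, gcd(6,42)=6 -> preserves
  Option D: v=37, gcd(6,37)=1 -> changes
  Option E: v=14, gcd(6,14)=2 -> changes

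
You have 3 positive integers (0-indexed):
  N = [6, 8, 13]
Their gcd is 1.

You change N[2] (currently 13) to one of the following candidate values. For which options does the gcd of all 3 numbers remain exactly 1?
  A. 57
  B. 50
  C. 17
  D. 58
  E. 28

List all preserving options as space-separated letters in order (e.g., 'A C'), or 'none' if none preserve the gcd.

Answer: A C

Derivation:
Old gcd = 1; gcd of others (without N[2]) = 2
New gcd for candidate v: gcd(2, v). Preserves old gcd iff gcd(2, v) = 1.
  Option A: v=57, gcd(2,57)=1 -> preserves
  Option B: v=50, gcd(2,50)=2 -> changes
  Option C: v=17, gcd(2,17)=1 -> preserves
  Option D: v=58, gcd(2,58)=2 -> changes
  Option E: v=28, gcd(2,28)=2 -> changes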